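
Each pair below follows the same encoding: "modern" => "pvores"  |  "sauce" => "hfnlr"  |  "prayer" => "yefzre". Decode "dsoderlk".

Treating letters as 0–25, the rule is x ↦ 3x + 5 (mod 26).
Undoing it on dsoderlk: d(3)→9·(3−5)≡8=i; s(18)→9·(18−5)≡13=n; o(14)→9·(14−5)≡3=d; d(3)→9·(3−5)≡8=i; e(4)→9·(4−5)≡17=r; r(17)→9·(17−5)≡4=e; l(11)→9·(11−5)≡2=c; k(10)→9·(10−5)≡19=t (all mod 26).

indirect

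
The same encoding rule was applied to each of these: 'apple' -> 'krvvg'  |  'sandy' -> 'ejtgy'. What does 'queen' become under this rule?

tkkaw

The output letters match the input read backwards, each shifted +6: apple reversed is elppa. Two steps: reverse the string, then apply a Caesar shift of +6.
For queen: reverse → neeuq; then shift: n+6=t, e+6=k, e+6=k, u+6=a, q+6=w.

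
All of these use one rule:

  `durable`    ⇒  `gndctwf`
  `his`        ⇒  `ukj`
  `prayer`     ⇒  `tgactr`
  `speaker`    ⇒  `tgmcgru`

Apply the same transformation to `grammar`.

tcoocti

The output letters match the input read backwards, each shifted +2: durable reversed is elbarud. The word is reversed, then every letter is shifted forward by 2.
Applying it to grammar: reverse → rammarg; then shift: r+2=t, a+2=c, m+2=o, m+2=o, a+2=c, r+2=t, g+2=i.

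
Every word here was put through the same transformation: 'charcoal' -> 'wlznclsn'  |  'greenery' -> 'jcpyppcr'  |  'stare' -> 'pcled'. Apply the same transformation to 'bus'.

The output letters match the input read backwards, each shifted +11: charcoal reversed is laocrahc. Read the word backwards and shift each letter +11.
For bus: reverse → sub; then shift: s+11=d, u+11=f, b+11=m.

dfm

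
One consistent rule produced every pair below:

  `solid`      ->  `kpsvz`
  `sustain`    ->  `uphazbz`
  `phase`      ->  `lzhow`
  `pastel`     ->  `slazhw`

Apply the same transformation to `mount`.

The output letters match the input read backwards, each shifted +7: solid reversed is dilos. The word is reversed, then every letter is shifted forward by 7.
On mount: reverse → tnuom; then shift: t+7=a, n+7=u, u+7=b, o+7=v, m+7=t.

aubvt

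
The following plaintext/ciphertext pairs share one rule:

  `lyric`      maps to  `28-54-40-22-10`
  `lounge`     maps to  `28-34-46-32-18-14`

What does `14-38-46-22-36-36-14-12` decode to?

equipped

l(#12)→28 and y(#25)→54: differences scale by 2, so n = 2·pos + 4. With a=1..z=26, the number is 2·pos + 4.
Undoing it on 14-38-46-22-36-36-14-12: 14→(14−4)÷2=5=e, 38→(38−4)÷2=17=q, 46→(46−4)÷2=21=u, 22→(22−4)÷2=9=i, 36→(36−4)÷2=16=p, 36→(36−4)÷2=16=p, 14→(14−4)÷2=5=e, 12→(12−4)÷2=4=d.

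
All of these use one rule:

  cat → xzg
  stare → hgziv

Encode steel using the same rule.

Each pair mirrors across the alphabet (c↔x, a↔z, t↔g): positions sum to 25. This is the alphabet-reversal cipher (Atbash): a becomes z, b becomes y, etc.
For steel: s↔h, t↔g, e↔v, e↔v, l↔o.

hgvvo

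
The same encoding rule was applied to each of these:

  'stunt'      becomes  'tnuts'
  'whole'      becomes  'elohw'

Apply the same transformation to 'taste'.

The output letters match the input read backwards: stunt reversed is tnuts. It's just the letters in reverse order.
Applying it to taste: reverse → etsat.

etsat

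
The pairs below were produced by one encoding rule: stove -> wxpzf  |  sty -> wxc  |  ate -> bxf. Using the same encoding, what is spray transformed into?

wtvbc

The shift depends on letter class: consonant s→w is +4, but vowel o→p is +1. Two shifts are in play — +1 for a/e/i/o/u, +4 for every other letter.
For spray: s(cons)+4=w, p(cons)+4=t, r(cons)+4=v, a(vowel)+1=b, y(cons)+4=c.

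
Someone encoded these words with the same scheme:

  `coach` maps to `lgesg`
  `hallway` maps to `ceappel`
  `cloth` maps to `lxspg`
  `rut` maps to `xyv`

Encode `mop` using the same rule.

tsq

Two steps: reverse the string, then apply a Caesar shift of +4.
On mop: reverse → pom; then shift: p+4=t, o+4=s, m+4=q.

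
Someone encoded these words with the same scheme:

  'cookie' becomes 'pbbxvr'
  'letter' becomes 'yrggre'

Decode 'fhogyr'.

subtle

Every letter moves 13 places later in the alphabet, wrapping around z→a.
Undoing it on fhogyr: f−13=s, h−13=u, o−13=b, g−13=t, y−13=l, r−13=e.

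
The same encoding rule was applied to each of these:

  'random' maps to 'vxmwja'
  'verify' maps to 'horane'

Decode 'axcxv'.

The output letters match the input read backwards, each shifted +9: random reversed is modnar. Read the word backwards and shift each letter +9.
Decoding axcxv: shift back: a−9=r, x−9=o, c−9=t, x−9=o, v−9=m → rotom; then reverse → motor.

motor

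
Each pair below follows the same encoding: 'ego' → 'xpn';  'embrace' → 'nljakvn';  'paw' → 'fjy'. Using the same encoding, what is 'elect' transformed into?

Read the word backwards and shift each letter +9.
On elect: reverse → tcele; then shift: t+9=c, c+9=l, e+9=n, l+9=u, e+9=n.

clnun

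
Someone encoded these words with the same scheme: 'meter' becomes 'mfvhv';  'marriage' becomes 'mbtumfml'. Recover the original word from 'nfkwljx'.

In meter: m→m is +0, e→f is +1, t→v is +2, e→h is +3 — the shift increases by 1 each position. Letter i (0-indexed) is shifted by i+0, so successive shifts are 0, 1, 2, ….
Reversing it on nfkwljx: n−0=n, f−1=e, k−2=i, w−3=t, l−4=h, j−5=e, x−6=r.

neither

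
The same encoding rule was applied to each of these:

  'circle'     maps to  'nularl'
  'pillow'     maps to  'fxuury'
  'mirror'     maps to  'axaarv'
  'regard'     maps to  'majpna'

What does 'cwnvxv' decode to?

moment

The word is reversed, then every letter is shifted forward by 9.
Undoing it on cwnvxv: shift back: c−9=t, w−9=n, n−9=e, v−9=m, x−9=o, v−9=m → tnemom; then reverse → moment.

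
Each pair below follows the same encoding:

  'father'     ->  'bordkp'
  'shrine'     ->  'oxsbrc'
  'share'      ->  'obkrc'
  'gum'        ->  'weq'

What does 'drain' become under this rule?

The output letters match the input read backwards, each shifted +10: father reversed is rehtaf. Read the word backwards and shift each letter +10.
Applying it to drain: reverse → niard; then shift: n+10=x, i+10=s, a+10=k, r+10=b, d+10=n.

xskbn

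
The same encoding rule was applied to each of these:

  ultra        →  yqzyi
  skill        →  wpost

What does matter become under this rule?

In ultra: u→y is +4, l→q is +5, t→z is +6, r→y is +7 — the shift increases by 1 each position. Letter i (0-indexed) is shifted by i+4, so successive shifts are 4, 5, 6, ….
For matter: m+4=q, a+5=f, t+6=z, t+7=a, e+8=m, r+9=a.

qfzama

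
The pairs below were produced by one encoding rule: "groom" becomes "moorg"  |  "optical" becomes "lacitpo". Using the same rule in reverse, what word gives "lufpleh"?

The word is simply reversed.
Undoing it on lufpleh: then reverse → helpful.

helpful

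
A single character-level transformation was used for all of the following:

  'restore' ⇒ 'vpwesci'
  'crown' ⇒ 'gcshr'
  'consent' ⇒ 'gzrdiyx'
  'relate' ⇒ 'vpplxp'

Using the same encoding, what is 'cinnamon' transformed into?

Shifts by position in restore: pos 0: r→v (+4), pos 1: e→p (+11), pos 2: s→w (+4), pos 3: t→e (+11) — repeating every 2. It's a Vigenère-style cipher with numeric key [4,11]: position i shifts by key[i mod 2].
For cinnamon: c+4=g, i+11=t, n+4=r, n+11=y, a+4=e, m+11=x, o+4=s, n+11=y.

gtryexsy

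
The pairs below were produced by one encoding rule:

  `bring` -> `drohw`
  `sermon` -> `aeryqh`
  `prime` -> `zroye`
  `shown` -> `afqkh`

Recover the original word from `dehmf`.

Treating letters as 0–25, the rule is x ↦ 9x + 20 (mod 26).
Reversing it on dehmf: d(3)→3·(3−20)≡1=b; e(4)→3·(4−20)≡4=e; h(7)→3·(7−20)≡13=n; m(12)→3·(12−20)≡2=c; f(5)→3·(5−20)≡7=h (all mod 26).

bench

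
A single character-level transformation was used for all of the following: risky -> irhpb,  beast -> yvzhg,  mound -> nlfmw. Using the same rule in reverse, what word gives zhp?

Each letter is replaced by its mirror in the alphabet: a↔z, b↔y, c↔x, and so on (the Atbash cipher).
Reversing it on zhp: z↔a, h↔s, p↔k.

ask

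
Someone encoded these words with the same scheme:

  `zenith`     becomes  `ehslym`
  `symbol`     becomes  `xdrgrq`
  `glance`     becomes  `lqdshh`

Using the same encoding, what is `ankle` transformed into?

The shift depends on letter class: consonant z→e is +5, but vowel e→h is +3. Vowels shift forward by 3 and consonants shift forward by 5.
For ankle: a(vowel)+3=d, n(cons)+5=s, k(cons)+5=p, l(cons)+5=q, e(vowel)+3=h.

dspqh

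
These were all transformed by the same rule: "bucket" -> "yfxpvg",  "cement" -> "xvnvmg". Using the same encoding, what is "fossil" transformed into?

ulhhro

Each pair mirrors across the alphabet (b↔y, u↔f, c↔x): positions sum to 25. Each letter is replaced by its mirror in the alphabet: a↔z, b↔y, c↔x, and so on (the Atbash cipher).
For fossil: f↔u, o↔l, s↔h, s↔h, i↔r, l↔o.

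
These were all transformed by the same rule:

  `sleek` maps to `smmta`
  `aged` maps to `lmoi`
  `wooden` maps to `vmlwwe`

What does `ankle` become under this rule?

Two steps: reverse the string, then apply a Caesar shift of +8.
On ankle: reverse → elkna; then shift: e+8=m, l+8=t, k+8=s, n+8=v, a+8=i.

mtsvi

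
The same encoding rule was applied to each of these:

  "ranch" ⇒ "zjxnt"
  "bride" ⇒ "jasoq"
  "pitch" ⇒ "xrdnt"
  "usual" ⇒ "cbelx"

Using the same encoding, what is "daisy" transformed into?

In ranch: r→z is +8, a→j is +9, n→x is +10, c→n is +11 — the shift increases by 1 each position. Letter i (0-indexed) is shifted by i+8, so successive shifts are 8, 9, 10, ….
For daisy: d+8=l, a+9=j, i+10=s, s+11=d, y+12=k.

ljsdk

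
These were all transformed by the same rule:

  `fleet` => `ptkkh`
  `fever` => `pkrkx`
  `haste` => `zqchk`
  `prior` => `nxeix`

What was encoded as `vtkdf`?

Treating letters as 0–25, the rule is x ↦ 5x + 16 (mod 26).
Decoding vtkdf: v(21)→21·(21−16)≡1=b; t(19)→21·(19−16)≡11=l; k(10)→21·(10−16)≡4=e; d(3)→21·(3−16)≡13=n; f(5)→21·(5−16)≡3=d (all mod 26).

blend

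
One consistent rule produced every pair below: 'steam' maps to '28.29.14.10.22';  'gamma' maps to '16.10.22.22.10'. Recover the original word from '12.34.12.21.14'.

s is letter #19 and maps to 28: an offset of 9. Letters become their 1-based position plus 9 (so a→10, b→11, …).
Reversing it on 12.34.12.21.14: 12→(12−9)÷1=3=c, 34→(34−9)÷1=25=y, 12→(12−9)÷1=3=c, 21→(21−9)÷1=12=l, 14→(14−9)÷1=5=e.

cycle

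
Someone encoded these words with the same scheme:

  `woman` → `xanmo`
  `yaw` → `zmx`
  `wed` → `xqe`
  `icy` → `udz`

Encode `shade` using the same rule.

The shift depends on letter class: consonant w→x is +1, but vowel o→a is +12. Two shifts are in play — +12 for a/e/i/o/u, +1 for every other letter.
On shade: s(cons)+1=t, h(cons)+1=i, a(vowel)+12=m, d(cons)+1=e, e(vowel)+12=q.

timeq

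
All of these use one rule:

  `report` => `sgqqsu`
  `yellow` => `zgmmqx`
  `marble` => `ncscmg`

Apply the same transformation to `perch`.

qgsdi

The shift depends on letter class: consonant r→s is +1, but vowel e→g is +2. Vowels shift forward by 2 and consonants shift forward by 1.
For perch: p(cons)+1=q, e(vowel)+2=g, r(cons)+1=s, c(cons)+1=d, h(cons)+1=i.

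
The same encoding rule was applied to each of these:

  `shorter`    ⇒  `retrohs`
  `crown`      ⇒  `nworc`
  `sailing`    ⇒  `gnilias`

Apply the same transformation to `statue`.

eutats

The word is simply reversed.
Applying it to statue: reverse → eutats.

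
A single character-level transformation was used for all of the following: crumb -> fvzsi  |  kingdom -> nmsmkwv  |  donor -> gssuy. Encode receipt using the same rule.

uihkpxc

In crumb: c→f is +3, r→v is +4, u→z is +5, m→s is +6 — the shift increases by 1 each position. Letter i (0-indexed) is shifted by i+3, so successive shifts are 3, 4, 5, ….
Applying it to receipt: r+3=u, e+4=i, c+5=h, e+6=k, i+7=p, p+8=x, t+9=c.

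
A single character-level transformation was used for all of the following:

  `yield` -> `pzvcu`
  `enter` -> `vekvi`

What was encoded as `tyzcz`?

Compare letters: y→p is +17, i→z is +17, e→v is +17 — a constant shift. This is a Caesar cipher with shift 17.
Decoding tyzcz: t−17=c, y−17=h, z−17=i, c−17=l, z−17=i.

chili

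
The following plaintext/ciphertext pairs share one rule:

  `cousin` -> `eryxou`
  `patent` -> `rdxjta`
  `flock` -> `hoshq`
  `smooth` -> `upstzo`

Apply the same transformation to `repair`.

thtfoy

In cousin: c→e is +2, o→r is +3, u→y is +4, s→x is +5 — the shift increases by 1 each position. The shift increases by 1 at each position, starting from +2: 2, 3, 4, ….
Applying it to repair: r+2=t, e+3=h, p+4=t, a+5=f, i+6=o, r+7=y.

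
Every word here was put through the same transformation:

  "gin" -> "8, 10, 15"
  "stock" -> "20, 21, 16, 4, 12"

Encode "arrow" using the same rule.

g is letter #7 and maps to 8: an offset of 1. Letters become their 1-based position plus 1 (so a→2, b→3, …).
Applying it to arrow: a=1→2, r=18→19, r=18→19, o=15→16, w=23→24.

2, 19, 19, 16, 24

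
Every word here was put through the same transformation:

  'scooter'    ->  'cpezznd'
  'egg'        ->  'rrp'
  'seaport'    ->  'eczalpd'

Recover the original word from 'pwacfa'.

purple

The output letters match the input read backwards, each shifted +11: scooter reversed is retoocs. The word is reversed, then every letter is shifted forward by 11.
Reversing it on pwacfa: shift back: p−11=e, w−11=l, a−11=p, c−11=r, f−11=u, a−11=p → elprup; then reverse → purple.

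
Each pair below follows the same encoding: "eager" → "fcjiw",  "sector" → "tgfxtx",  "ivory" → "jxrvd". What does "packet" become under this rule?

qcfojz

In eager: e→f is +1, a→c is +2, g→j is +3, e→i is +4 — the shift increases by 1 each position. Each letter shifts forward by (position + 1), i.e. 1, 2, 3, … — the shift grows by one for each successive letter.
Applying it to packet: p+1=q, a+2=c, c+3=f, k+4=o, e+5=j, t+6=z.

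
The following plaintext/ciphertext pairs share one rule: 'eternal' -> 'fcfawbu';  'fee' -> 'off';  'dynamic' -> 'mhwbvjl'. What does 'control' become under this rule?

The shift depends on letter class: consonant t→c is +9, but vowel e→f is +1. Two shifts are in play — +1 for a/e/i/o/u, +9 for every other letter.
On control: c(cons)+9=l, o(vowel)+1=p, n(cons)+9=w, t(cons)+9=c, r(cons)+9=a, o(vowel)+1=p, l(cons)+9=u.

lpwcapu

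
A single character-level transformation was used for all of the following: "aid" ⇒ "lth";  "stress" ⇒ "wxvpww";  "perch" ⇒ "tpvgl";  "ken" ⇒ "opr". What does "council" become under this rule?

The shift depends on letter class: consonant d→h is +4, but vowel a→l is +11. Vowels shift forward by 11 and consonants shift forward by 4.
On council: c(cons)+4=g, o(vowel)+11=z, u(vowel)+11=f, n(cons)+4=r, c(cons)+4=g, i(vowel)+11=t, l(cons)+4=p.

gzfrgtp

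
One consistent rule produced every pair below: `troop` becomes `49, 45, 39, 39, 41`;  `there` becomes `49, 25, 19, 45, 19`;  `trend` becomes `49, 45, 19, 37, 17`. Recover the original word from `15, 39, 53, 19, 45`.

cover

With a=1..z=26, the number is 2·pos + 9.
Undoing it on 15, 39, 53, 19, 45: 15→(15−9)÷2=3=c, 39→(39−9)÷2=15=o, 53→(53−9)÷2=22=v, 19→(19−9)÷2=5=e, 45→(45−9)÷2=18=r.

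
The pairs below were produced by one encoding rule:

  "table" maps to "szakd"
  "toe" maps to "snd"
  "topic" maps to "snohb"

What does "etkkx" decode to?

fully

Compare letters: t→s is +25, a→z is +25, b→a is +25 — a constant shift. Each letter is shifted forward by 25 in the alphabet (a Caesar shift of +25).
Reversing it on etkkx: e−25=f, t−25=u, k−25=l, k−25=l, x−25=y.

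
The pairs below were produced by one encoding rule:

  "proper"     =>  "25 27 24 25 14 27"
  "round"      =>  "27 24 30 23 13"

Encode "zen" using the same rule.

p is letter #16 and maps to 25: an offset of 9. Letters become their 1-based position plus 9 (so a→10, b→11, …).
Applying it to zen: z=26→35, e=5→14, n=14→23.

35 14 23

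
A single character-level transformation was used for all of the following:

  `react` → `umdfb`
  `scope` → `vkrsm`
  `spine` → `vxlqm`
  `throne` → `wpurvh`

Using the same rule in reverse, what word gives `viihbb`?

safety

The shifts repeat in a cycle of length 3: positions 0,1,… shift by +3, +8, +3, then the pattern repeats.
Undoing it on viihbb: v−3=s, i−8=a, i−3=f, h−3=e, b−8=t, b−3=y.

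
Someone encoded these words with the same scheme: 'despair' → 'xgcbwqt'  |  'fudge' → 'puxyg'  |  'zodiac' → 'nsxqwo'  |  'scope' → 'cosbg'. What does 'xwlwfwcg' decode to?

d(3)→x(23) and e(4)→g(6) fit y≡9x+22 (mod 26); the inverse of 9 mod 26 is 3. Treating letters as 0–25, the rule is x ↦ 9x + 22 (mod 26).
Decoding xwlwfwcg: x(23)→3·(23−22)≡3=d; w(22)→3·(22−22)≡0=a; l(11)→3·(11−22)≡19=t; w(22)→3·(22−22)≡0=a; f(5)→3·(5−22)≡1=b; w(22)→3·(22−22)≡0=a; c(2)→3·(2−22)≡18=s; g(6)→3·(6−22)≡4=e (all mod 26).

database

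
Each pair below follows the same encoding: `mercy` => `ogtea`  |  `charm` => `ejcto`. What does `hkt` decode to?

fir

Each letter is shifted forward by 2 in the alphabet (a Caesar shift of +2).
Decoding hkt: h−2=f, k−2=i, t−2=r.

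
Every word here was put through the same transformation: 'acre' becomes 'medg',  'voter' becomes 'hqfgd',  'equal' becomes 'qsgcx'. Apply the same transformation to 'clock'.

onaew

Shifts by position in acre: pos 0: a→m (+12), pos 1: c→e (+2), pos 2: r→d (+12), pos 3: e→g (+2) — repeating every 2. A repeating key of period 2 is used — shifts +12, +2 over and over.
Applying it to clock: c+12=o, l+2=n, o+12=a, c+2=e, k+12=w.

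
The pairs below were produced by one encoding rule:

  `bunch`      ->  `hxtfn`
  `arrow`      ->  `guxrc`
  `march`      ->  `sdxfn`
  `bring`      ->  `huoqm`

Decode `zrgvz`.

Shifts by position in bunch: pos 0: b→h (+6), pos 1: u→x (+3), pos 2: n→t (+6), pos 3: c→f (+3) — repeating every 2. The shifts repeat in a cycle of length 2: positions 0,1,… shift by +6, +3, then the pattern repeats.
Reversing it on zrgvz: z−6=t, r−3=o, g−6=a, v−3=s, z−6=t.

toast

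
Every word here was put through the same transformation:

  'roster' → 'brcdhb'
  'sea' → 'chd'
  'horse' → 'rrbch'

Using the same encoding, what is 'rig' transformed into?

Two shifts are in play — +3 for a/e/i/o/u, +10 for every other letter.
On rig: r(cons)+10=b, i(vowel)+3=l, g(cons)+10=q.

blq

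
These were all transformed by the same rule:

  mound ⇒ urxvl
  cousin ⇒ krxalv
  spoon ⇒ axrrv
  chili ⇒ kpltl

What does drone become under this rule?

lzrvh

Two shifts are in play — +3 for a/e/i/o/u, +8 for every other letter.
Applying it to drone: d(cons)+8=l, r(cons)+8=z, o(vowel)+3=r, n(cons)+8=v, e(vowel)+3=h.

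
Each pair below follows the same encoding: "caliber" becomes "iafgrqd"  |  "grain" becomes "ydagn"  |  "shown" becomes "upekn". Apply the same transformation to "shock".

c(2)→i(8) and a(0)→a(0) fit y≡17x+0 (mod 26); the inverse of 17 mod 26 is 23. Each letter's alphabet position (a=0..z=25) is mapped through 17·x+0 mod 26 — an affine cipher.
On shock: s(18)→17·18+0≡20=u; h(7)→17·7+0≡15=p; o(14)→17·14+0≡4=e; c(2)→17·2+0≡8=i; k(10)→17·10+0≡14=o (all mod 26).

upeio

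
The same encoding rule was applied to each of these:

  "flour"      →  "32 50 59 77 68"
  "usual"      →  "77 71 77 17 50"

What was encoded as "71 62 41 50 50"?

f(#6)→32 and l(#12)→50: differences scale by 3, so n = 3·pos + 14. With a=1..z=26, the number is 3·pos + 14.
Undoing it on 71 62 41 50 50: 71→(71−14)÷3=19=s, 62→(62−14)÷3=16=p, 41→(41−14)÷3=9=i, 50→(50−14)÷3=12=l, 50→(50−14)÷3=12=l.

spill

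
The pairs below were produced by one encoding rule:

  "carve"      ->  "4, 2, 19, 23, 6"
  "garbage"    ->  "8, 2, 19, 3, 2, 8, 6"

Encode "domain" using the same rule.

Letters become their 1-based position plus 1 (so a→2, b→3, …).
Applying it to domain: d=4→5, o=15→16, m=13→14, a=1→2, i=9→10, n=14→15.

5, 16, 14, 2, 10, 15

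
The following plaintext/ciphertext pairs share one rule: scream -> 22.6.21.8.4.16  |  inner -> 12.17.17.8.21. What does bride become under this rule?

5.21.12.7.8

s is letter #19 and maps to 22: an offset of 3. Each letter is replaced by its alphabet position (a=1..z=26) + 3.
On bride: b=2→5, r=18→21, i=9→12, d=4→7, e=5→8.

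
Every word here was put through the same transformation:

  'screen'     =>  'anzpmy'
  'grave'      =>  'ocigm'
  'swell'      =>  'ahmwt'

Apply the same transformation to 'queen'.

yfmpv

Shifts by position in screen: pos 0: s→a (+8), pos 1: c→n (+11), pos 2: r→z (+8), pos 3: e→p (+11) — repeating every 2. A repeating key of period 2 is used — shifts +8, +11 over and over.
On queen: q+8=y, u+11=f, e+8=m, e+11=p, n+8=v.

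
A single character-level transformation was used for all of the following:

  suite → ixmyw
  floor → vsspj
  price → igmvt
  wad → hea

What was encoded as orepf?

The output letters match the input read backwards, each shifted +4: suite reversed is etius. Read the word backwards and shift each letter +4.
Undoing it on orepf: shift back: o−4=k, r−4=n, e−4=a, p−4=l, f−4=b → knalb; then reverse → blank.

blank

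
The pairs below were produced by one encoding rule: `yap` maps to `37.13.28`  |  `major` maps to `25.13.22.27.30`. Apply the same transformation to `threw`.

y is letter #25 and maps to 37: an offset of 12. Each letter is replaced by its alphabet position (a=1..z=26) + 12.
On threw: t=20→32, h=8→20, r=18→30, e=5→17, w=23→35.

32.20.30.17.35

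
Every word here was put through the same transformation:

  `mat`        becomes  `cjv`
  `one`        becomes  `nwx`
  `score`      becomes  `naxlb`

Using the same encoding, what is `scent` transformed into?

The output letters match the input read backwards, each shifted +9: mat reversed is tam. The word is reversed, then every letter is shifted forward by 9.
On scent: reverse → tnecs; then shift: t+9=c, n+9=w, e+9=n, c+9=l, s+9=b.

cwnlb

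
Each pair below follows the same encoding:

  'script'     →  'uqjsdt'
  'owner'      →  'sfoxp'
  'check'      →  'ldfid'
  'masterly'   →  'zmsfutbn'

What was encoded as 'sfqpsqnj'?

improper

The output letters match the input read backwards, each shifted +1: script reversed is tpircs. The word is reversed, then every letter is shifted forward by 1.
Undoing it on sfqpsqnj: shift back: s−1=r, f−1=e, q−1=p, p−1=o, s−1=r, q−1=p, n−1=m, j−1=i → reporpmi; then reverse → improper.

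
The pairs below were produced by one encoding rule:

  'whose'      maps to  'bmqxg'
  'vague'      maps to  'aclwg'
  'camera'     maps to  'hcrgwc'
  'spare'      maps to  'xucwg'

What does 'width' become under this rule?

Two shifts are in play — +2 for a/e/i/o/u, +5 for every other letter.
For width: w(cons)+5=b, i(vowel)+2=k, d(cons)+5=i, t(cons)+5=y, h(cons)+5=m.

bkiym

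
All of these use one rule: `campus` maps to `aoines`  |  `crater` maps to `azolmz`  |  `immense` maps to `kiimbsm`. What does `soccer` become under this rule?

suaamz

c(2)→a(0) and a(0)→o(14) fit y≡19x+14 (mod 26); the inverse of 19 mod 26 is 11. Treating letters as 0–25, the rule is x ↦ 19x + 14 (mod 26).
On soccer: s(18)→19·18+14≡18=s; o(14)→19·14+14≡20=u; c(2)→19·2+14≡0=a; c(2)→19·2+14≡0=a; e(4)→19·4+14≡12=m; r(17)→19·17+14≡25=z (all mod 26).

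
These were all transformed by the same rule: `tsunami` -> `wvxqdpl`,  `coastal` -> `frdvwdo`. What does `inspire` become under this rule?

lqvsluh

Compare letters: t→w is +3, s→v is +3, u→x is +3 — a constant shift. Each letter is shifted forward by 3 in the alphabet (a Caesar shift of +3).
On inspire: i+3=l, n+3=q, s+3=v, p+3=s, i+3=l, r+3=u, e+3=h.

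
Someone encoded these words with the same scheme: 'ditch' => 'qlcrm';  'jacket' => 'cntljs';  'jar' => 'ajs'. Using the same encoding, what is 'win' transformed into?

The output letters match the input read backwards, each shifted +9: ditch reversed is hctid. The word is reversed, then every letter is shifted forward by 9.
On win: reverse → niw; then shift: n+9=w, i+9=r, w+9=f.

wrf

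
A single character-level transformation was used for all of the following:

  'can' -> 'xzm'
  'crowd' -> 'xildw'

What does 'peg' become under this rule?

Each pair mirrors across the alphabet (c↔x, a↔z, n↔m): positions sum to 25. This is the alphabet-reversal cipher (Atbash): a becomes z, b becomes y, etc.
Applying it to peg: p↔k, e↔v, g↔t.

kvt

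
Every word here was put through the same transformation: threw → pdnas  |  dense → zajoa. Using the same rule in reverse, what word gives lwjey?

panic

Compare letters: t→p is +22, h→d is +22, r→n is +22 — a constant shift. This is a Caesar cipher with shift 22.
Undoing it on lwjey: l−22=p, w−22=a, j−22=n, e−22=i, y−22=c.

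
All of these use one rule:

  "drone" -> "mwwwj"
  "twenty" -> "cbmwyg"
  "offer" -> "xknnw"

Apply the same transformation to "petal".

yjbjq

The shifts repeat in a cycle of length 3: positions 0,1,… shift by +9, +5, +8, then the pattern repeats.
For petal: p+9=y, e+5=j, t+8=b, a+9=j, l+5=q.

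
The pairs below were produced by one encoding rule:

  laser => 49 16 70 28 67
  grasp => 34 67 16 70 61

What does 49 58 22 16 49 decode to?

local

The formula is n = 3×(alphabet index, a=1) + 13.
Undoing it on 49 58 22 16 49: 49→(49−13)÷3=12=l, 58→(58−13)÷3=15=o, 22→(22−13)÷3=3=c, 16→(16−13)÷3=1=a, 49→(49−13)÷3=12=l.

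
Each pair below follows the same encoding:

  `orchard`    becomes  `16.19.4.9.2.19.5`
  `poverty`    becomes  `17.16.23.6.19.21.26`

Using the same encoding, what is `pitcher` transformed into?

The number is (letter's place in the alphabet, a=1) + 1.
For pitcher: p=16→17, i=9→10, t=20→21, c=3→4, h=8→9, e=5→6, r=18→19.

17.10.21.4.9.6.19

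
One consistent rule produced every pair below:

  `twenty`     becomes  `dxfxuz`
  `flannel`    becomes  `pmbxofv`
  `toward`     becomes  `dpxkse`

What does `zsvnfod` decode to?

The shifts repeat in a cycle of length 3: positions 0,1,… shift by +10, +1, +1, then the pattern repeats.
Decoding zsvnfod: z−10=p, s−1=r, v−1=u, n−10=d, f−1=e, o−1=n, d−10=t.

prudent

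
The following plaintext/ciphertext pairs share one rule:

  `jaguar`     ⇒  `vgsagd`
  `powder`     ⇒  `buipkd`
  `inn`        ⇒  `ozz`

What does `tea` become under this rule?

fkg

Two shifts are in play — +6 for a/e/i/o/u, +12 for every other letter.
On tea: t(cons)+12=f, e(vowel)+6=k, a(vowel)+6=g.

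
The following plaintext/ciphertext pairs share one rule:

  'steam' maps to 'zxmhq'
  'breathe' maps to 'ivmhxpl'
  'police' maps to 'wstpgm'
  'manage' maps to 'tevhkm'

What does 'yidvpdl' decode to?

Shifts by position in steam: pos 0: s→z (+7), pos 1: t→x (+4), pos 2: e→m (+8), pos 3: a→h (+7), pos 4: m→q (+4) — repeating every 3. A repeating key of period 3 is used — shifts +7, +4, +8 over and over.
Reversing it on yidvpdl: y−7=r, i−4=e, d−8=v, v−7=o, p−4=l, d−8=v, l−7=e.

revolve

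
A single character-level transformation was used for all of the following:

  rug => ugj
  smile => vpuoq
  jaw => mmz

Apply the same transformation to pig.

suj

The shift depends on letter class: consonant r→u is +3, but vowel u→g is +12. The rule splits by letter class: vowels +12, consonants +3.
On pig: p(cons)+3=s, i(vowel)+12=u, g(cons)+3=j.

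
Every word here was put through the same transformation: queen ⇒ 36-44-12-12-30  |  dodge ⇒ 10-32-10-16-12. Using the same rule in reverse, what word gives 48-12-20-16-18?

weigh

q(#17)→36 and u(#21)→44: differences scale by 2, so n = 2·pos + 2. The formula is n = 2×(alphabet index, a=1) + 2.
Undoing it on 48-12-20-16-18: 48→(48−2)÷2=23=w, 12→(12−2)÷2=5=e, 20→(20−2)÷2=9=i, 16→(16−2)÷2=7=g, 18→(18−2)÷2=8=h.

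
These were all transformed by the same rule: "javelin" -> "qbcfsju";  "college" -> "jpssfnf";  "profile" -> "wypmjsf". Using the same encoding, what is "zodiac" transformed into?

gpkjbj

The shift depends on letter class: consonant j→q is +7, but vowel a→b is +1. Vowels shift forward by 1 and consonants shift forward by 7.
For zodiac: z(cons)+7=g, o(vowel)+1=p, d(cons)+7=k, i(vowel)+1=j, a(vowel)+1=b, c(cons)+7=j.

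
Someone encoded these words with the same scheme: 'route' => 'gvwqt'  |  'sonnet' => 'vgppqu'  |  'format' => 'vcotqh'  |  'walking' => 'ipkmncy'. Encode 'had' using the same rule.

The output letters match the input read backwards, each shifted +2: route reversed is etuor. The word is reversed, then every letter is shifted forward by 2.
For had: reverse → dah; then shift: d+2=f, a+2=c, h+2=j.

fcj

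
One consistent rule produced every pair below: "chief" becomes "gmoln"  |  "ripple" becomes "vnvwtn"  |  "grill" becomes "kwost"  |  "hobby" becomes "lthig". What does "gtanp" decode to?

cough

Letter i (0-indexed) is shifted by i+4, so successive shifts are 4, 5, 6, ….
Reversing it on gtanp: g−4=c, t−5=o, a−6=u, n−7=g, p−8=h.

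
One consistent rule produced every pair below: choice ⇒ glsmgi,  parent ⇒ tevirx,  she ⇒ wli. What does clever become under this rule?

Compare letters: c→g is +4, h→l is +4, o→s is +4 — a constant shift. This is a Caesar cipher with shift 4.
For clever: c+4=g, l+4=p, e+4=i, v+4=z, e+4=i, r+4=v.

gpiziv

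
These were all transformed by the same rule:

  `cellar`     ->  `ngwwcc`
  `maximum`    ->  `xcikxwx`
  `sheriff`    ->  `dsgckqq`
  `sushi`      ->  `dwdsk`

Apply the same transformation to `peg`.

The shift depends on letter class: consonant c→n is +11, but vowel e→g is +2. The rule splits by letter class: vowels +2, consonants +11.
For peg: p(cons)+11=a, e(vowel)+2=g, g(cons)+11=r.

agr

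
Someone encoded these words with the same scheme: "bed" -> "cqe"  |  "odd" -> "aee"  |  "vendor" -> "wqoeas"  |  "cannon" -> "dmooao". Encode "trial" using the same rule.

The shift depends on letter class: consonant b→c is +1, but vowel e→q is +12. The rule splits by letter class: vowels +12, consonants +1.
Applying it to trial: t(cons)+1=u, r(cons)+1=s, i(vowel)+12=u, a(vowel)+12=m, l(cons)+1=m.

usumm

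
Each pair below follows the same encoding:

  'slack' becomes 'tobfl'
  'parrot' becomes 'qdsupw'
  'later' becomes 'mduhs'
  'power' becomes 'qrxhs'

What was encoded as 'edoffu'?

Shifts by position in slack: pos 0: s→t (+1), pos 1: l→o (+3), pos 2: a→b (+1), pos 3: c→f (+3) — repeating every 2. The shifts repeat in a cycle of length 2: positions 0,1,… shift by +1, +3, then the pattern repeats.
Decoding edoffu: e−1=d, d−3=a, o−1=n, f−3=c, f−1=e, u−3=r.

dancer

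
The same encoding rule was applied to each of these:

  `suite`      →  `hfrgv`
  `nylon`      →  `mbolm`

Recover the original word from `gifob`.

Each pair mirrors across the alphabet (s↔h, u↔f, i↔r): positions sum to 25. This is the alphabet-reversal cipher (Atbash): a becomes z, b becomes y, etc.
Decoding gifob: g↔t, i↔r, f↔u, o↔l, b↔y.

truly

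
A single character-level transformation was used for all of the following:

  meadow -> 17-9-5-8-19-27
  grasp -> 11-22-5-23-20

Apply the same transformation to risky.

m is letter #13 and maps to 17: an offset of 4. Letters become their 1-based position plus 4 (so a→5, b→6, …).
For risky: r=18→22, i=9→13, s=19→23, k=11→15, y=25→29.

22-13-23-15-29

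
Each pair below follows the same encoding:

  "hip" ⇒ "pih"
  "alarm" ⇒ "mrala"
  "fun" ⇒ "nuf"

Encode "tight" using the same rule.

thgit

The word is simply reversed.
Applying it to tight: reverse → thgit.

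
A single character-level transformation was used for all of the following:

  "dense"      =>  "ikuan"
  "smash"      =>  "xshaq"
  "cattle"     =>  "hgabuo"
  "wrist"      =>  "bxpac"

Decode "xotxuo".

In dense: d→i is +5, e→k is +6, n→u is +7, s→a is +8 — the shift increases by 1 each position. The shift increases by 1 at each position, starting from +5: 5, 6, 7, ….
Undoing it on xotxuo: x−5=s, o−6=i, t−7=m, x−8=p, u−9=l, o−10=e.

simple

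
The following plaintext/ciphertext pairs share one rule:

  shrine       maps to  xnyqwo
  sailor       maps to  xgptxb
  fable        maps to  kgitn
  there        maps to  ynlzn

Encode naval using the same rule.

sgciu

The shift increases by 1 at each position, starting from +5: 5, 6, 7, ….
On naval: n+5=s, a+6=g, v+7=c, a+8=i, l+9=u.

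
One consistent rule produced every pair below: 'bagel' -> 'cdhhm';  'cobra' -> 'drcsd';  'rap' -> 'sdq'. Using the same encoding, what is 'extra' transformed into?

hyusd

The shift depends on letter class: consonant b→c is +1, but vowel a→d is +3. Two shifts are in play — +3 for a/e/i/o/u, +1 for every other letter.
Applying it to extra: e(vowel)+3=h, x(cons)+1=y, t(cons)+1=u, r(cons)+1=s, a(vowel)+3=d.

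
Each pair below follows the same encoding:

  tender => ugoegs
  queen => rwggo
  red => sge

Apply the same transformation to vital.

wkucm

The shift depends on letter class: consonant t→u is +1, but vowel e→g is +2. The rule splits by letter class: vowels +2, consonants +1.
On vital: v(cons)+1=w, i(vowel)+2=k, t(cons)+1=u, a(vowel)+2=c, l(cons)+1=m.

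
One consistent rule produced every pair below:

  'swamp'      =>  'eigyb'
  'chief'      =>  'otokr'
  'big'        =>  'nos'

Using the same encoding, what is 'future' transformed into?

rafadk

The shift depends on letter class: consonant s→e is +12, but vowel a→g is +6. Vowels shift forward by 6 and consonants shift forward by 12.
Applying it to future: f(cons)+12=r, u(vowel)+6=a, t(cons)+12=f, u(vowel)+6=a, r(cons)+12=d, e(vowel)+6=k.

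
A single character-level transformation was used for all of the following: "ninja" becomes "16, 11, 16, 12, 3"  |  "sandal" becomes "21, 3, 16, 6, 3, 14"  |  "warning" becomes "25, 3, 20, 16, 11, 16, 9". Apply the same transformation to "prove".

n is letter #14 and maps to 16: an offset of 2. The number is (letter's place in the alphabet, a=1) + 2.
On prove: p=16→18, r=18→20, o=15→17, v=22→24, e=5→7.

18, 20, 17, 24, 7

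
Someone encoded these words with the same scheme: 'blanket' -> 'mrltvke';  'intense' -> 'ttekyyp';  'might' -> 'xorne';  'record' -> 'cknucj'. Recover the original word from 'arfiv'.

pluck

A repeating key of period 2 is used — shifts +11, +6 over and over.
Reversing it on arfiv: a−11=p, r−6=l, f−11=u, i−6=c, v−11=k.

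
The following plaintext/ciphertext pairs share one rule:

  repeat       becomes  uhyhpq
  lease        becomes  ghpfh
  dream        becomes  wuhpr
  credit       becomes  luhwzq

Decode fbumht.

survey

r(17)→u(20) and e(4)→h(7) fit y≡11x+15 (mod 26); the inverse of 11 mod 26 is 19. Treating letters as 0–25, the rule is x ↦ 11x + 15 (mod 26).
Decoding fbumht: f(5)→19·(5−15)≡18=s; b(1)→19·(1−15)≡20=u; u(20)→19·(20−15)≡17=r; m(12)→19·(12−15)≡21=v; h(7)→19·(7−15)≡4=e; t(19)→19·(19−15)≡24=y (all mod 26).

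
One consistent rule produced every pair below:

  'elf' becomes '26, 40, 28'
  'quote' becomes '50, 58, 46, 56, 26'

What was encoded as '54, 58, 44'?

e(#5)→26 and l(#12)→40: differences scale by 2, so n = 2·pos + 16. Each letter becomes 2×(its alphabet position, a=1..z=26) + 16.
Reversing it on 54, 58, 44: 54→(54−16)÷2=19=s, 58→(58−16)÷2=21=u, 44→(44−16)÷2=14=n.

sun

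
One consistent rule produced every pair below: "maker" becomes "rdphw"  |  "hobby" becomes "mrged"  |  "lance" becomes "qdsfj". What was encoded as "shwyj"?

Shifts by position in maker: pos 0: m→r (+5), pos 1: a→d (+3), pos 2: k→p (+5), pos 3: e→h (+3) — repeating every 2. A repeating key of period 2 is used — shifts +5, +3 over and over.
Reversing it on shwyj: s−5=n, h−3=e, w−5=r, y−3=v, j−5=e.

nerve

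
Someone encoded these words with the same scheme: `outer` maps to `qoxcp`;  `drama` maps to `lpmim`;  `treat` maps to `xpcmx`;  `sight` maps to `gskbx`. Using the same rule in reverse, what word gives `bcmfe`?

heavy

o(14)→q(16) and u(20)→o(14) fit y≡17x+12 (mod 26); the inverse of 17 mod 26 is 23. Treating letters as 0–25, the rule is x ↦ 17x + 12 (mod 26).
Undoing it on bcmfe: b(1)→23·(1−12)≡7=h; c(2)→23·(2−12)≡4=e; m(12)→23·(12−12)≡0=a; f(5)→23·(5−12)≡21=v; e(4)→23·(4−12)≡24=y (all mod 26).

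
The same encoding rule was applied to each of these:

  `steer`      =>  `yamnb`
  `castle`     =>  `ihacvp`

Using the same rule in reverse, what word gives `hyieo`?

In steer: s→y is +6, t→a is +7, e→m is +8, e→n is +9 — the shift increases by 1 each position. Letter i (0-indexed) is shifted by i+6, so successive shifts are 6, 7, 8, ….
Undoing it on hyieo: h−6=b, y−7=r, i−8=a, e−9=v, o−10=e.

brave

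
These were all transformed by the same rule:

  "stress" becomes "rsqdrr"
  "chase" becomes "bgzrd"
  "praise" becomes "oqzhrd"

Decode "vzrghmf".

washing

It's a constant shift of +25 (ROT25).
Decoding vzrghmf: v−25=w, z−25=a, r−25=s, g−25=h, h−25=i, m−25=n, f−25=g.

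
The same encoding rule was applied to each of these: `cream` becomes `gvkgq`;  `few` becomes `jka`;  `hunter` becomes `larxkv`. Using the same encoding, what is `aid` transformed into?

The shift depends on letter class: consonant c→g is +4, but vowel e→k is +6. The rule splits by letter class: vowels +6, consonants +4.
Applying it to aid: a(vowel)+6=g, i(vowel)+6=o, d(cons)+4=h.

goh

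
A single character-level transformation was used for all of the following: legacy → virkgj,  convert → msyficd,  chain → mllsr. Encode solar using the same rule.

cswkv

Shifts by position in legacy: pos 0: l→v (+10), pos 1: e→i (+4), pos 2: g→r (+11), pos 3: a→k (+10), pos 4: c→g (+4), pos 5: y→j (+11) — repeating every 3. The shifts repeat in a cycle of length 3: positions 0,1,… shift by +10, +4, +11, then the pattern repeats.
For solar: s+10=c, o+4=s, l+11=w, a+10=k, r+4=v.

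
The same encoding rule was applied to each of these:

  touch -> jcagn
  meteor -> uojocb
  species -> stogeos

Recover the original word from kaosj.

Each letter's alphabet position (a=0..z=25) is mapped through 17·x+24 mod 26 — an affine cipher.
Reversing it on kaosj: k(10)→23·(10−24)≡16=q; a(0)→23·(0−24)≡20=u; o(14)→23·(14−24)≡4=e; s(18)→23·(18−24)≡18=s; j(9)→23·(9−24)≡19=t (all mod 26).

quest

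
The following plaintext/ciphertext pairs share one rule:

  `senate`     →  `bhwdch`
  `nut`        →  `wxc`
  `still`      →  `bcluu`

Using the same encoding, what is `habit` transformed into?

Two shifts are in play — +3 for a/e/i/o/u, +9 for every other letter.
On habit: h(cons)+9=q, a(vowel)+3=d, b(cons)+9=k, i(vowel)+3=l, t(cons)+9=c.

qdklc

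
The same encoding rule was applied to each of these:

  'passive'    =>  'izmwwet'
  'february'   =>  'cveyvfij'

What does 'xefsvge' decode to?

The output letters match the input read backwards, each shifted +4: passive reversed is evissap. The word is reversed, then every letter is shifted forward by 4.
Undoing it on xefsvge: shift back: x−4=t, e−4=a, f−4=b, s−4=o, v−4=r, g−4=c, e−4=a → taborca; then reverse → acrobat.

acrobat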